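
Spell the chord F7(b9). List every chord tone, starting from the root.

F, A, C, Eb, Gb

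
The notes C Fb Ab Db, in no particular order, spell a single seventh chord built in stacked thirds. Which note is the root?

Db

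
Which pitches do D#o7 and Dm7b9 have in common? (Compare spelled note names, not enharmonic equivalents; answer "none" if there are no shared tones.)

D#o7: D# F# A C
Dm7b9: D F A C Eb
Common to both → A, C.

A, C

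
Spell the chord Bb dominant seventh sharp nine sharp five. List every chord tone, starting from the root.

Bb dominant seventh sharp nine sharp five is a dominant seventh sharp nine sharp five built on B-flat.
Root: B-flat
Major 3rd (3rd): D
Augmented 5th (5th): F-sharp
Minor 7th (7th): A-flat
Augmented 9th (9th): C-sharp

B-flat D F-sharp A-flat C-sharp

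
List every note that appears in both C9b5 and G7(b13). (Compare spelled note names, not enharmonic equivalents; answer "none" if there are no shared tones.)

C9b5 = C, E, G♭, B♭, D.
G7(b13) = G, B, D, F, E♭.
Shared: D.

D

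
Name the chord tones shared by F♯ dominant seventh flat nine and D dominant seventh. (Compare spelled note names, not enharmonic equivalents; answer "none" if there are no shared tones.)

F-sharp

F♯ dominant seventh flat nine: F-sharp A-sharp C-sharp E G
D dominant seventh: D F-sharp A C
Common to both → F-sharp.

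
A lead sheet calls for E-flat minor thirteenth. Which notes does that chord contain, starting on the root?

E-flat G-flat B-flat D-flat F A-flat C

Root E-flat, quality minor thirteenth:
E-flat — root
G-flat — minor 3rd
B-flat — perfect 5th
D-flat — minor 7th
F — major 9th
A-flat — perfect 11th
C — major 13th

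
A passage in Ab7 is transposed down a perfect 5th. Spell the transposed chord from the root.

D♭ F A♭ C♭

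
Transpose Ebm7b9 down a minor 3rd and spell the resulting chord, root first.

C Eb G Bb Db

A minor 3rd down from Eb is C, so the new chord is C minor seventh flat nine.
- root: C
- minor 3rd: Eb
- perfect 5th: G
- minor 7th: Bb
- minor 9th: Db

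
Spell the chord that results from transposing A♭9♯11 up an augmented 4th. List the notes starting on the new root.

D, F#, A, C, E, G#

Ab up an augmented 4th → D. New chord: D dominant ninth sharp eleven.
- root: D
- major 3rd: F#
- perfect 5th: A
- minor 7th: C
- major 9th: E
- augmented 11th: G#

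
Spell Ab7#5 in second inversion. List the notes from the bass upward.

E Gb Ab C

In root position, Ab7#5 is Ab–C–E–Gb.
Second inversion puts the fifth (E) in the bass.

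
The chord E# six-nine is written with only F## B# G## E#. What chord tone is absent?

The full E# six-nine chord is E#, G##, B#, C##, F##.
Comparing with the voicing, the major 6th (6th) — C## — is absent.

C##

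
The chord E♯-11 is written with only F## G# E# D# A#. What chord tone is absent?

B#

E♯-11 = E#, G#, B#, D#, F##, A#. The voicing lacks the 5th (perfect 5th), B#.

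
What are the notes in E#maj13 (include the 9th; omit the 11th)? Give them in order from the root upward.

E#maj13: major thirteenth on E#.
- root: E#
- major 3rd: G##
- perfect 5th: B#
- major 7th: D##
- major 9th: F##
- major 13th: C##

E# – G## – B# – D## – F## – C##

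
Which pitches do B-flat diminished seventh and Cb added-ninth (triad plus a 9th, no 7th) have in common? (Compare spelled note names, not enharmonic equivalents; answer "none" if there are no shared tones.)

B-flat diminished seventh: B-flat D-flat F-flat A-double-flat
Cb added-ninth: C-flat E-flat G-flat D-flat
Common to both → D-flat.

D-flat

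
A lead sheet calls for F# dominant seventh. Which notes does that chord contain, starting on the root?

F-sharp, A-sharp, C-sharp, E

F# dominant seventh: dominant seventh on F-sharp.
Root: F-sharp
Major 3rd (3rd): A-sharp
Perfect 5th (5th): C-sharp
Minor 7th (7th): E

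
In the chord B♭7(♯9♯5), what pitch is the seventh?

A♭

Root of B♭7(♯9♯5) = B♭. The 7th is a minor 7th: B♭ up a minor 7th → A♭.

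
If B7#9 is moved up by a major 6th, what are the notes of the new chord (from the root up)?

A major 6th up from B is G#, so the new chord is G# dominant seventh sharp nine.
root → G#
3rd (major 3rd) → B#
5th (perfect 5th) → D#
7th (minor 7th) → F#
9th (augmented 9th) → A##

G# B# D# F# A##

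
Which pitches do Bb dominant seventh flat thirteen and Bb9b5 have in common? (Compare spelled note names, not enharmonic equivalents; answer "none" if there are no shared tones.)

B♭, D, A♭

Bb dominant seventh flat thirteen: B♭ D F A♭ G♭
Bb9b5: B♭ D F♭ A♭ C
Common to both → B♭, D, A♭.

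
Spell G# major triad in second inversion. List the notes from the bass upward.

G# major triad = G#–B#–D#; second inversion → fifth (D#) lowest.

D# – G# – B#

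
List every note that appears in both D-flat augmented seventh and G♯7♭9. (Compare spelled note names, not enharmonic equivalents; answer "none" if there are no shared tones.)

D-flat augmented seventh = D♭, F, A, C♭.
G♯7♭9 = G♯, B♯, D♯, F♯, A.
Shared: A.

A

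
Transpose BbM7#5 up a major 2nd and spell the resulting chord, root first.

B♭ up a major 2nd → C. New chord: C augmented major seventh.
Root: C
Major 3rd (3rd): E
Augmented 5th (5th): G♯
Major 7th (7th): B

C E G♯ B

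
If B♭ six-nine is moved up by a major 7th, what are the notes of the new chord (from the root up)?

Bb up a major 7th → A. New chord: A six-nine.
root → A
3rd (major 3rd) → C#
5th (perfect 5th) → E
6th (major 6th) → F#
9th (major 9th) → B

A  C#  E  F#  B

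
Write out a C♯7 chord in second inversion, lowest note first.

C♯7 = C#–E#–G#–B; second inversion → fifth (G#) lowest.

G#  B  C#  E#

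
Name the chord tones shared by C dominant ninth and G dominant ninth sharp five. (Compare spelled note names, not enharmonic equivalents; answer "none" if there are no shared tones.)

C dominant ninth = C, E, G, Bb, D.
G dominant ninth sharp five = G, B, D#, F, A.
Shared: G.

G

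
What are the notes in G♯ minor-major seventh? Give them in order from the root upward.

G# B D# F##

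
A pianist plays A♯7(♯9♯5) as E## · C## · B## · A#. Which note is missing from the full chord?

G#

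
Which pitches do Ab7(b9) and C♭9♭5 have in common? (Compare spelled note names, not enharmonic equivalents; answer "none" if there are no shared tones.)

Ab7(b9) = Ab, C, Eb, Gb, Bbb.
C♭9♭5 = Cb, Eb, Gbb, Bbb, Db.
Shared: Eb, Bbb.

Eb – Bbb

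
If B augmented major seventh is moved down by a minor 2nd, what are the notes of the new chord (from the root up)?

A#  C##  E##  G##

B down a minor 2nd → A#. New chord: A# augmented major seventh.
- root: A#
- major 3rd: C##
- augmented 5th: E##
- major 7th: G##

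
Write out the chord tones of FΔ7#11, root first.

FΔ7#11: major seventh sharp eleven on F.
Root: F
Major 3rd (3rd): A
Perfect 5th (5th): C
Major 7th (7th): E
Augmented 11th (11th): B

F  A  C  E  B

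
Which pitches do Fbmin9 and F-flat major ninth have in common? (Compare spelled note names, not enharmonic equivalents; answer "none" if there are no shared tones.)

Fb – Cb – Gb

Fbmin9: Fb Abb Cb Ebb Gb
F-flat major ninth: Fb Ab Cb Eb Gb
Common to both → Fb, Cb, Gb.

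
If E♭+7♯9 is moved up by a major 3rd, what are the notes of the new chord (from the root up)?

G, B, D♯, F, A♯

E♭ up a major 3rd → G. New chord: G dominant seventh sharp nine sharp five.
G — root
B — major 3rd
D♯ — augmented 5th
F — minor 7th
A♯ — augmented 9th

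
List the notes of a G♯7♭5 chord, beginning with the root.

G# – B# – D – F#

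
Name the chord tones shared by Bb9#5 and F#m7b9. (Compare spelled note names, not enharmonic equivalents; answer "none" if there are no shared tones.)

F#

Bb9#5 = Bb, D, F#, Ab, C.
F#m7b9 = F#, A, C#, E, G.
Shared: F#.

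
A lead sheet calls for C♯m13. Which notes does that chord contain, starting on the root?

C# – E – G# – B – D# – F# – A#

C♯m13: minor thirteenth on C#.
root → C#
3rd (minor 3rd) → E
5th (perfect 5th) → G#
7th (minor 7th) → B
9th (major 9th) → D#
11th (perfect 11th) → F#
13th (major 13th) → A#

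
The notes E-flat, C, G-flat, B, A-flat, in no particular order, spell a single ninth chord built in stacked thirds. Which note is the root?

Stacking in thirds gives A-flat – C – E-flat – G-flat – B, so A-flat is the root — A-flat dominant seventh sharp nine.

A-flat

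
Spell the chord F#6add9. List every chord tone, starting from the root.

F#, A#, C#, D#, G#

Root F#, quality six-nine:
F# — root
A# — major 3rd
C# — perfect 5th
D# — major 6th
G# — major 9th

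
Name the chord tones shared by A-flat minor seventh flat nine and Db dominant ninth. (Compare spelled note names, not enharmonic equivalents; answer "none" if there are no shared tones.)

A-flat C-flat E-flat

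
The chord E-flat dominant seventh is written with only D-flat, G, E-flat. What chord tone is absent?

The full E-flat dominant seventh chord is E-flat, G, B-flat, D-flat.
Comparing with the voicing, the perfect 5th (5th) — B-flat — is absent.

B-flat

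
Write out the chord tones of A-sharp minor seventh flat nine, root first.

A-sharp  C-sharp  E-sharp  G-sharp  B

Root A-sharp, quality minor seventh flat nine:
A-sharp — root
C-sharp — minor 3rd
E-sharp — perfect 5th
G-sharp — minor 7th
B — minor 9th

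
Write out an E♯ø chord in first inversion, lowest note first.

In root position, E♯ø is E#–G#–B–D#.
First inversion puts the third (G#) in the bass.

G#, B, D#, E#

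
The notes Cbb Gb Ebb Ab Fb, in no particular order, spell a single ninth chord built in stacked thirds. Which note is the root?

Stacking in thirds gives Fb – Ab – Cbb – Ebb – Gb, so Fb is the root — Fb dominant ninth flat five.

Fb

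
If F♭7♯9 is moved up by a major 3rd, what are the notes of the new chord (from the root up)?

Ab, C, Eb, Gb, B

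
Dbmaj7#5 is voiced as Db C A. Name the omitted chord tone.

Dbmaj7#5 = Db, F, A, C. The voicing lacks the 3rd (major 3rd), F.

F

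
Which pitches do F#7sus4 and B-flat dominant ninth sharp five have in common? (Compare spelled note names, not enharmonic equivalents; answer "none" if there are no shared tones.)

F#

F#7sus4: F# B C# E
B-flat dominant ninth sharp five: Bb D F# Ab C
Common to both → F#.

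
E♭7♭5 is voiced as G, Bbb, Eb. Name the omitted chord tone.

Db

E♭7♭5 = Eb, G, Bbb, Db. The voicing lacks the 7th (minor 7th), Db.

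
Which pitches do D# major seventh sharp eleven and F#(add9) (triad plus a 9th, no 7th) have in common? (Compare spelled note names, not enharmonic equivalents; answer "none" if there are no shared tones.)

D# major seventh sharp eleven = D#, F##, A#, C##, G##.
F#(add9) = F#, A#, C#, G#.
Shared: A#.

A#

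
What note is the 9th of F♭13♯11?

Root of F♭13♯11 = F♭. The 9th is a major 9th: F♭ up a major 9th → G♭.

G♭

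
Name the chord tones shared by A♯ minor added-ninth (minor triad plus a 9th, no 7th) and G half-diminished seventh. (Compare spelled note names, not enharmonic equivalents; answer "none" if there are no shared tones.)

none

A♯ minor added-ninth = A-sharp, C-sharp, E-sharp, B-sharp.
G half-diminished seventh = G, B-flat, D-flat, F.
Shared: none.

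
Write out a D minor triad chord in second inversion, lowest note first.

A – D – F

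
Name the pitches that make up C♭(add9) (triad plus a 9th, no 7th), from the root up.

C♭(add9) is an added-ninth built on Cb.
- root: Cb
- major 3rd: Eb
- perfect 5th: Gb
- major 9th: Db

Cb  Eb  Gb  Db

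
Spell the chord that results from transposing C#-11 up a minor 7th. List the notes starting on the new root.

B, D, F#, A, C#, E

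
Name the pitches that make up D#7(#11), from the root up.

D♯  F𝄪  A♯  C♯  G𝄪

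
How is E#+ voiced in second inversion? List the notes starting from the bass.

In root position, E#+ is E♯–G𝄪–B𝄪.
Second inversion puts the fifth (B𝄪) in the bass.

B𝄪  E♯  G𝄪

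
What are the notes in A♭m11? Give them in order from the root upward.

Ab  Cb  Eb  Gb  Bb  Db

A♭m11: minor eleventh on Ab.
root → Ab
3rd (minor 3rd) → Cb
5th (perfect 5th) → Eb
7th (minor 7th) → Gb
9th (major 9th) → Bb
11th (perfect 11th) → Db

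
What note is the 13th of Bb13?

G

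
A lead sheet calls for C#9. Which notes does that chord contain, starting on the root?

C#, E#, G#, B, D#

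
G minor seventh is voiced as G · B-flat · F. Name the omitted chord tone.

D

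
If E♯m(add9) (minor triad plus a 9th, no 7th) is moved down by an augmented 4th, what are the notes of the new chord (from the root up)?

B  D  F#  C#

Transposed root: E# → B (augmented 4th down). So we spell B minor added-ninth:
- root: B
- minor 3rd: D
- perfect 5th: F#
- major 9th: C#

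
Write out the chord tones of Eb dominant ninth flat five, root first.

Eb dominant ninth flat five: dominant ninth flat five on E-flat.
Root: E-flat
Major 3rd (3rd): G
Diminished 5th (5th): B-double-flat
Minor 7th (7th): D-flat
Major 9th (9th): F

E-flat G B-double-flat D-flat F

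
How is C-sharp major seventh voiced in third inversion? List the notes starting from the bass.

B#, C#, E#, G#

In root position, C-sharp major seventh is C#–E#–G#–B#.
Third inversion puts the seventh (B#) in the bass.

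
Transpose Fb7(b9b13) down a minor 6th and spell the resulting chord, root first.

A♭ – C – E♭ – G♭ – B𝄫 – F♭

A minor 6th down from F♭ is A♭, so the new chord is A♭ dominant seventh flat nine flat thirteen.
root → A♭
3rd (major 3rd) → C
5th (perfect 5th) → E♭
7th (minor 7th) → G♭
9th (minor 9th) → B𝄫
13th (minor 13th) → F♭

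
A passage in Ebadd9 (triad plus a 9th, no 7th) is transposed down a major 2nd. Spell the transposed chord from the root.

Transposed root: Eb → Db (major 2nd down). So we spell Db added-ninth:
- root: Db
- major 3rd: F
- perfect 5th: Ab
- major 9th: Eb

Db F Ab Eb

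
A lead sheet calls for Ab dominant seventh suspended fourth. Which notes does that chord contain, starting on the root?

A♭, D♭, E♭, G♭

Root A♭, quality dominant seventh suspended fourth:
A♭ — root
D♭ — perfect 4th
E♭ — perfect 5th
G♭ — minor 7th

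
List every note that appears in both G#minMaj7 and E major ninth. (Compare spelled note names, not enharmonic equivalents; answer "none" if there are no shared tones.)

G# B D#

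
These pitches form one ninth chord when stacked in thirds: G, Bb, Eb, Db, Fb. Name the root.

Arranged so that each adjacent pair is a third by letter name: Eb – G – Bb – Db – Fb.
The bottom of that stack, Eb, is the root (this is Eb dominant seventh flat nine).

Eb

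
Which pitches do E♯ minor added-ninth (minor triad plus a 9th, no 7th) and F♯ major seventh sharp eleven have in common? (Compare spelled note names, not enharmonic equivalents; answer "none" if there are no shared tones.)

E♯ minor added-ninth = E-sharp, G-sharp, B-sharp, F-double-sharp.
F♯ major seventh sharp eleven = F-sharp, A-sharp, C-sharp, E-sharp, B-sharp.
Shared: E-sharp, B-sharp.

E-sharp B-sharp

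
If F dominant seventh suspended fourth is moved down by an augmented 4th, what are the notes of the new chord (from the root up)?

Transposed root: F → Cb (augmented 4th down). So we spell Cb dominant seventh suspended fourth:
Root: Cb
Perfect 4th (4th): Fb
Perfect 5th (5th): Gb
Minor 7th (7th): Bbb

Cb, Fb, Gb, Bbb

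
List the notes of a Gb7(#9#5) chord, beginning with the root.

Gb Bb D Fb A

Gb7(#9#5): dominant seventh sharp nine sharp five on Gb.
Gb — root
Bb — major 3rd
D — augmented 5th
Fb — minor 7th
A — augmented 9th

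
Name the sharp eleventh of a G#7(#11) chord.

C##

Root of G#7(#11) = G#. The 11th is an augmented 11th: G# up an augmented 11th → C##.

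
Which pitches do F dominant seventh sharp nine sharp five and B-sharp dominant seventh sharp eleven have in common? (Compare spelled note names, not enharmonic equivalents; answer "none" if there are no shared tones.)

none

F dominant seventh sharp nine sharp five = F, A, C#, Eb, G#.
B-sharp dominant seventh sharp eleven = B#, D##, F##, A#, E##.
Shared: none.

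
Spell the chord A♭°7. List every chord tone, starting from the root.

Ab Cb Ebb Gbb

A♭°7 is a diminished seventh built on Ab.
Root: Ab
Minor 3rd (3rd): Cb
Diminished 5th (5th): Ebb
Diminished 7th (7th): Gbb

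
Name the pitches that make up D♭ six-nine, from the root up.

D-flat, F, A-flat, B-flat, E-flat

Root D-flat, quality six-nine:
D-flat — root
F — major 3rd
A-flat — perfect 5th
B-flat — major 6th
E-flat — major 9th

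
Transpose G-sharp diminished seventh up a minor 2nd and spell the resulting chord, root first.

A minor 2nd up from G# is A, so the new chord is A diminished seventh.
- root: A
- minor 3rd: C
- diminished 5th: Eb
- diminished 7th: Gb

A, C, Eb, Gb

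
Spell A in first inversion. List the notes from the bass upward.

C# – E – A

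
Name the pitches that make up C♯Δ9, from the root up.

C♯Δ9 is a major ninth built on C#.
- root: C#
- major 3rd: E#
- perfect 5th: G#
- major 7th: B#
- major 9th: D#

C#, E#, G#, B#, D#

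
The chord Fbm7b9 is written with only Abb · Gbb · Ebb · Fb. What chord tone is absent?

Cb

Fbm7b9 = Fb, Abb, Cb, Ebb, Gbb. The voicing lacks the 5th (perfect 5th), Cb.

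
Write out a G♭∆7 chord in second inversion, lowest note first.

D♭ – F – G♭ – B♭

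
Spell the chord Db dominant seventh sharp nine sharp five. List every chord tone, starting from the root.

Root D-flat, quality dominant seventh sharp nine sharp five:
root → D-flat
3rd (major 3rd) → F
5th (augmented 5th) → A
7th (minor 7th) → C-flat
9th (augmented 9th) → E

D-flat, F, A, C-flat, E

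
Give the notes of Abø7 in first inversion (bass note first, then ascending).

In root position, Abø7 is Ab–Cb–Ebb–Gb.
First inversion puts the third (Cb) in the bass.

Cb  Ebb  Gb  Ab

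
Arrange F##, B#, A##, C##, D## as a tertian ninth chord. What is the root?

Arranged so that each adjacent pair is a third by letter name: B# – D## – F## – A## – C##.
The bottom of that stack, B#, is the root (this is B# major ninth).

B#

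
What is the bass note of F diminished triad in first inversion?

F diminished triad = F–A-flat–C-flat. First inversion → third in the bass = A-flat.

A-flat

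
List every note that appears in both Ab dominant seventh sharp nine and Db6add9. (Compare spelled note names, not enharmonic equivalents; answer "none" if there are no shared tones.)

Ab Eb

Ab dominant seventh sharp nine: Ab C Eb Gb B
Db6add9: Db F Ab Bb Eb
Common to both → Ab, Eb.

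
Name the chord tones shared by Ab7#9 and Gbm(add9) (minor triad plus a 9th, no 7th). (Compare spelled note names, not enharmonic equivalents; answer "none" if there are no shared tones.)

Ab – Gb

Ab7#9 = Ab, C, Eb, Gb, B.
Gbm(add9) = Gb, Bbb, Db, Ab.
Shared: Ab, Gb.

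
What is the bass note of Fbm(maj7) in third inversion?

E♭

Fbm(maj7) in root position is F♭–A𝄫–C♭–E♭.
Third inversion places the seventh in the bass, which is E♭.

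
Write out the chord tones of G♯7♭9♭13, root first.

Root G♯, quality dominant seventh flat nine flat thirteen:
Root: G♯
Major 3rd (3rd): B♯
Perfect 5th (5th): D♯
Minor 7th (7th): F♯
Minor 9th (9th): A
Minor 13th (13th): E

G♯, B♯, D♯, F♯, A, E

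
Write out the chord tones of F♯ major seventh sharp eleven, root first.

F-sharp, A-sharp, C-sharp, E-sharp, B-sharp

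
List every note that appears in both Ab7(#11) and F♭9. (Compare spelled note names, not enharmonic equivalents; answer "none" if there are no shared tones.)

Ab7(#11) = Ab, C, Eb, Gb, D.
F♭9 = Fb, Ab, Cb, Ebb, Gb.
Shared: Ab, Gb.

Ab, Gb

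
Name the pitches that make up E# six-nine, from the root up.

E-sharp, G-double-sharp, B-sharp, C-double-sharp, F-double-sharp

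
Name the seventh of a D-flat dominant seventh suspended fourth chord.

Root of D-flat dominant seventh suspended fourth = D-flat. The 7th is a minor 7th: D-flat up a minor 7th → C-flat.

C-flat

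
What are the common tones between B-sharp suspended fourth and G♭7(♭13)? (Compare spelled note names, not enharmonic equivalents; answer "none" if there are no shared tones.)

B-sharp suspended fourth = B#, E#, F##.
G♭7(♭13) = Gb, Bb, Db, Fb, Ebb.
Shared: none.

none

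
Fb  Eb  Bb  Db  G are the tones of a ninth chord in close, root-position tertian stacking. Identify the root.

Stacking in thirds gives Eb – G – Bb – Db – Fb, so Eb is the root — Eb dominant seventh flat nine.

Eb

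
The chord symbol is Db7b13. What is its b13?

Bbb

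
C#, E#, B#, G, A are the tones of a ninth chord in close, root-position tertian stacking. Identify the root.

Stacking in thirds gives A – C# – E# – G – B#, so A is the root — A dominant seventh sharp nine sharp five.

A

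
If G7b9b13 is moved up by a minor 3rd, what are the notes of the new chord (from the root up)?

Bb, D, F, Ab, Cb, Gb

A minor 3rd up from G is Bb, so the new chord is Bb dominant seventh flat nine flat thirteen.
- root: Bb
- major 3rd: D
- perfect 5th: F
- minor 7th: Ab
- minor 9th: Cb
- minor 13th: Gb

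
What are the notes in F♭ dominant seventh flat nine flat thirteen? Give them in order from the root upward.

F-flat, A-flat, C-flat, E-double-flat, G-double-flat, D-double-flat

F♭ dominant seventh flat nine flat thirteen is a dominant seventh flat nine flat thirteen built on F-flat.
F-flat — root
A-flat — major 3rd
C-flat — perfect 5th
E-double-flat — minor 7th
G-double-flat — minor 9th
D-double-flat — minor 13th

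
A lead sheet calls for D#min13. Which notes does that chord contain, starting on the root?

D#min13 is a minor thirteenth built on D#.
D# — root
F# — minor 3rd
A# — perfect 5th
C# — minor 7th
E# — major 9th
G# — perfect 11th
B# — major 13th

D# F# A# C# E# G# B#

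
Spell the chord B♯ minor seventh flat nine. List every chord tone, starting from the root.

Root B-sharp, quality minor seventh flat nine:
- root: B-sharp
- minor 3rd: D-sharp
- perfect 5th: F-double-sharp
- minor 7th: A-sharp
- minor 9th: C-sharp

B-sharp – D-sharp – F-double-sharp – A-sharp – C-sharp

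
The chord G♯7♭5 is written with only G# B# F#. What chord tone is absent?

D

G♯7♭5 = G#, B#, D, F#. The voicing lacks the 5th (diminished 5th), D.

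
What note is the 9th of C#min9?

C#min9 is built on C#; its 9th is a major 9th above the root.
A second above C uses the letter D, and the major 9th above C# is D#.

D#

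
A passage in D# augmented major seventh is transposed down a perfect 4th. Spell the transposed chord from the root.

Transposed root: D-sharp → A-sharp (perfect 4th down). So we spell A-sharp augmented major seventh:
root → A-sharp
3rd (major 3rd) → C-double-sharp
5th (augmented 5th) → E-double-sharp
7th (major 7th) → G-double-sharp

A-sharp, C-double-sharp, E-double-sharp, G-double-sharp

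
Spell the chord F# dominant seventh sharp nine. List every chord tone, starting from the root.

F# dominant seventh sharp nine is a dominant seventh sharp nine built on F-sharp.
Root: F-sharp
Major 3rd (3rd): A-sharp
Perfect 5th (5th): C-sharp
Minor 7th (7th): E
Augmented 9th (9th): G-double-sharp

F-sharp, A-sharp, C-sharp, E, G-double-sharp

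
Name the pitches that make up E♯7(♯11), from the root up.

E#, G##, B#, D#, A##

E♯7(♯11): dominant seventh sharp eleven on E#.
Root: E#
Major 3rd (3rd): G##
Perfect 5th (5th): B#
Minor 7th (7th): D#
Augmented 11th (11th): A##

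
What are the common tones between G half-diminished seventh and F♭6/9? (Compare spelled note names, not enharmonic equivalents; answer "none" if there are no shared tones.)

Db

G half-diminished seventh = G, Bb, Db, F.
F♭6/9 = Fb, Ab, Cb, Db, Gb.
Shared: Db.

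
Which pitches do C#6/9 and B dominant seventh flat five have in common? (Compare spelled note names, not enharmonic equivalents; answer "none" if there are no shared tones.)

C#6/9: C# E# G# A# D#
B dominant seventh flat five: B D# F A
Common to both → D#.

D#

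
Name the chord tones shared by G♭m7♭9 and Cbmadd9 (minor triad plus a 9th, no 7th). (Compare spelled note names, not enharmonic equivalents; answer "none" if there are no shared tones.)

G♭m7♭9 = G♭, B𝄫, D♭, F♭, A𝄫.
Cbmadd9 = C♭, E𝄫, G♭, D♭.
Shared: G♭, D♭.

G♭ D♭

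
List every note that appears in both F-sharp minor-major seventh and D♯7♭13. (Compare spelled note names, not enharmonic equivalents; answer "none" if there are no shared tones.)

C#

F-sharp minor-major seventh: F# A C# E#
D♯7♭13: D# F## A# C# B
Common to both → C#.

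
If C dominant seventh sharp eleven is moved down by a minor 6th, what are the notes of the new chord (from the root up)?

E – G# – B – D – A#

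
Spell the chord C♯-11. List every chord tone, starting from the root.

C♯-11 is a minor eleventh built on C#.
- root: C#
- minor 3rd: E
- perfect 5th: G#
- minor 7th: B
- major 9th: D#
- perfect 11th: F#

C# – E – G# – B – D# – F#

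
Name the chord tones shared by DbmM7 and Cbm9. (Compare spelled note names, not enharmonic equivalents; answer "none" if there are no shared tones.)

Db

DbmM7: Db Fb Ab C
Cbm9: Cb Ebb Gb Bbb Db
Common to both → Db.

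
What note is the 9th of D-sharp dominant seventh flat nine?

Root of D-sharp dominant seventh flat nine = D-sharp. The 9th is a minor 9th: D-sharp up a minor 9th → E.

E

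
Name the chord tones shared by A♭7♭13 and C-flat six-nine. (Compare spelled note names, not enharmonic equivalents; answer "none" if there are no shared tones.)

Ab Eb Gb

A♭7♭13: Ab C Eb Gb Fb
C-flat six-nine: Cb Eb Gb Ab Db
Common to both → Ab, Eb, Gb.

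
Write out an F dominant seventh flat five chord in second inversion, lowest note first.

C-flat E-flat F A

In root position, F dominant seventh flat five is F–A–C-flat–E-flat.
Second inversion puts the fifth (C-flat) in the bass.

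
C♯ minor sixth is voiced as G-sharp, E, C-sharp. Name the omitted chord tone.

The full C♯ minor sixth chord is C-sharp, E, G-sharp, A-sharp.
Comparing with the voicing, the major 6th (6th) — A-sharp — is absent.

A-sharp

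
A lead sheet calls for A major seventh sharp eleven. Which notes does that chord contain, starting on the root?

A C-sharp E G-sharp D-sharp

A major seventh sharp eleven: major seventh sharp eleven on A.
- root: A
- major 3rd: C-sharp
- perfect 5th: E
- major 7th: G-sharp
- augmented 11th: D-sharp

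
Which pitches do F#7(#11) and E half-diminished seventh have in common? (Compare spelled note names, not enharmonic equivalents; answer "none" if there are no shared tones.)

F#7(#11) = F#, A#, C#, E, B#.
E half-diminished seventh = E, G, Bb, D.
Shared: E.

E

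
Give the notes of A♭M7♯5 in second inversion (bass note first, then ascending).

E, G, A♭, C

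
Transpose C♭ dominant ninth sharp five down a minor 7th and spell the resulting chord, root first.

A minor 7th down from Cb is Db, so the new chord is Db dominant ninth sharp five.
Db — root
F — major 3rd
A — augmented 5th
Cb — minor 7th
Eb — major 9th

Db  F  A  Cb  Eb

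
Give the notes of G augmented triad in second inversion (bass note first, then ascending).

G augmented triad = G–B–D#; second inversion → fifth (D#) lowest.

D#, G, B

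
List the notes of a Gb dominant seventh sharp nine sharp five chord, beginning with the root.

Gb dominant seventh sharp nine sharp five is a dominant seventh sharp nine sharp five built on Gb.
- root: Gb
- major 3rd: Bb
- augmented 5th: D
- minor 7th: Fb
- augmented 9th: A

Gb, Bb, D, Fb, A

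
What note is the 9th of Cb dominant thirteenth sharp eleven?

D♭

Cb dominant thirteenth sharp eleven is built on C♭; its 9th is a major 9th above the root.
A second above C uses the letter D, and the major 9th above C♭ is D♭.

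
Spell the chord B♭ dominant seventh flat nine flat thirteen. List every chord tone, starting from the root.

B♭ dominant seventh flat nine flat thirteen is a dominant seventh flat nine flat thirteen built on Bb.
Root: Bb
Major 3rd (3rd): D
Perfect 5th (5th): F
Minor 7th (7th): Ab
Minor 9th (9th): Cb
Minor 13th (13th): Gb

Bb D F Ab Cb Gb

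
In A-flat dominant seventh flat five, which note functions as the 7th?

Gb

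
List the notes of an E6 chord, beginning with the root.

E – G# – B – C#

Root E, quality major sixth:
Root: E
Major 3rd (3rd): G#
Perfect 5th (5th): B
Major 6th (6th): C#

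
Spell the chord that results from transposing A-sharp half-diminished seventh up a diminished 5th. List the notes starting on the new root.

E  G  B♭  D

Transposed root: A♯ → E (diminished 5th up). So we spell E half-diminished seventh:
Root: E
Minor 3rd (3rd): G
Diminished 5th (5th): B♭
Minor 7th (7th): D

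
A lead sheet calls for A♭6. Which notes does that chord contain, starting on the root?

Root Ab, quality major sixth:
root → Ab
3rd (major 3rd) → C
5th (perfect 5th) → Eb
6th (major 6th) → F

Ab  C  Eb  F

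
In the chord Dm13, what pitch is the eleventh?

Dm13 is built on D; its 11th is a perfect 11th above the root.
A fourth above D uses the letter G, and the perfect 11th above D is G.

G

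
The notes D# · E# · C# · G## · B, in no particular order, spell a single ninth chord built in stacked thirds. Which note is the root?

Stacking in thirds gives C# – E# – G## – B – D#, so C# is the root — C# dominant ninth sharp five.

C#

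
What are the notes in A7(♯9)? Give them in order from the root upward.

A, C#, E, G, B#

A7(♯9) is a dominant seventh sharp nine built on A.
Root: A
Major 3rd (3rd): C#
Perfect 5th (5th): E
Minor 7th (7th): G
Augmented 9th (9th): B#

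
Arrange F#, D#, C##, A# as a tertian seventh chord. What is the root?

Stacking in thirds gives D# – F# – A# – C##, so D# is the root — D# minor-major seventh.

D#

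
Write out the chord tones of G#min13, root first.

Root G♯, quality minor thirteenth:
- root: G♯
- minor 3rd: B
- perfect 5th: D♯
- minor 7th: F♯
- major 9th: A♯
- perfect 11th: C♯
- major 13th: E♯

G♯, B, D♯, F♯, A♯, C♯, E♯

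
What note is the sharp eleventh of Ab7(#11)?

D

Root of Ab7(#11) = Ab. The 11th is an augmented 11th: Ab up an augmented 11th → D.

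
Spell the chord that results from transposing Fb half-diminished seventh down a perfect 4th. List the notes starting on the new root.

C-flat E-double-flat G-double-flat B-double-flat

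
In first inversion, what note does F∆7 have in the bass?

F∆7 in root position is F–A–C–E.
First inversion places the third in the bass, which is A.

A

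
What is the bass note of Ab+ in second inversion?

Ab+ = Ab–C–E. Second inversion → fifth in the bass = E.

E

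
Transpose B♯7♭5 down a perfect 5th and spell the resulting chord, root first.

E# G## B D#

Transposed root: B# → E# (perfect 5th down). So we spell E# dominant seventh flat five:
Root: E#
Major 3rd (3rd): G##
Diminished 5th (5th): B
Minor 7th (7th): D#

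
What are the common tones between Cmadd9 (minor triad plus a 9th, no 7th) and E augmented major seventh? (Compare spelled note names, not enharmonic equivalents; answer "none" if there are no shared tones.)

Cmadd9 = C, Eb, G, D.
E augmented major seventh = E, G#, B#, D#.
Shared: none.

none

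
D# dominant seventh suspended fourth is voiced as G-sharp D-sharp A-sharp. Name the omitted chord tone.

The full D# dominant seventh suspended fourth chord is D-sharp, G-sharp, A-sharp, C-sharp.
Comparing with the voicing, the minor 7th (7th) — C-sharp — is absent.

C-sharp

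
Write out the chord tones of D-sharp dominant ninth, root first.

D-sharp dominant ninth: dominant ninth on D#.
Root: D#
Major 3rd (3rd): F##
Perfect 5th (5th): A#
Minor 7th (7th): C#
Major 9th (9th): E#

D# F## A# C# E#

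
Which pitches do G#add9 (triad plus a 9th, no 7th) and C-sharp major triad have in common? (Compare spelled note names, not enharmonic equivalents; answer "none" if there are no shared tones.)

G#

G#add9: G# B# D# A#
C-sharp major triad: C# E# G#
Common to both → G#.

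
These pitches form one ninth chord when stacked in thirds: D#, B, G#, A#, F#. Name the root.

Stacking in thirds gives G# – B – D# – F# – A#, so G# is the root — G# minor ninth.

G#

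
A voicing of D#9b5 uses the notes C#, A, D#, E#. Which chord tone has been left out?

F##

The full D#9b5 chord is D#, F##, A, C#, E#.
Comparing with the voicing, the major 3rd (3rd) — F## — is absent.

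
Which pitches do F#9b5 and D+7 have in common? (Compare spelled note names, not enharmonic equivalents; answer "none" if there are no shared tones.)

F#9b5: F# A# C E G#
D+7: D F# A# C
Common to both → F#, A#, C.

F#, A#, C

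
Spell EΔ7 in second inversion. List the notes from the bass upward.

EΔ7 = E–G#–B–D#; second inversion → fifth (B) lowest.

B, D#, E, G#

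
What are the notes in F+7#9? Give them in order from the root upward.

F  A  C#  Eb  G#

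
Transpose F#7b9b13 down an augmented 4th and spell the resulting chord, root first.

C, E, G, Bb, Db, Ab

Transposed root: F# → C (augmented 4th down). So we spell C dominant seventh flat nine flat thirteen:
C — root
E — major 3rd
G — perfect 5th
Bb — minor 7th
Db — minor 9th
Ab — minor 13th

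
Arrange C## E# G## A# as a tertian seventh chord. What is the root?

Arranged so that each adjacent pair is a third by letter name: A# – C## – E# – G##.
The bottom of that stack, A#, is the root (this is A# major seventh).

A#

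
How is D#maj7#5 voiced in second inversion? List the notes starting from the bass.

D#maj7#5 = D#–F##–A##–C##; second inversion → fifth (A##) lowest.

A##, C##, D#, F##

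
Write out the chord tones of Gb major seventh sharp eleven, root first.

G-flat, B-flat, D-flat, F, C

Gb major seventh sharp eleven: major seventh sharp eleven on G-flat.
G-flat — root
B-flat — major 3rd
D-flat — perfect 5th
F — major 7th
C — augmented 11th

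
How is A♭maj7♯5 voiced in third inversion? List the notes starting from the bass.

A♭maj7♯5 = Ab–C–E–G; third inversion → seventh (G) lowest.

G, Ab, C, E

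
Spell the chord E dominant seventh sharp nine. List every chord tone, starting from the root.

E  G#  B  D  F##

Root E, quality dominant seventh sharp nine:
- root: E
- major 3rd: G#
- perfect 5th: B
- minor 7th: D
- augmented 9th: F##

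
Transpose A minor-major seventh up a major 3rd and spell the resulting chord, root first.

C#, E, G#, B#

A major 3rd up from A is C#, so the new chord is C# minor-major seventh.
Root: C#
Minor 3rd (3rd): E
Perfect 5th (5th): G#
Major 7th (7th): B#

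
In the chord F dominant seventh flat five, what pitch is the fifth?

C♭

Root of F dominant seventh flat five = F. The 5th is a diminished 5th: F up a diminished 5th → C♭.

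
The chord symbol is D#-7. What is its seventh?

Root of D#-7 = D#. The 7th is a minor 7th: D# up a minor 7th → C#.

C#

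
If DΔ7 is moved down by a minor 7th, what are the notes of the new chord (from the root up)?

E  G♯  B  D♯

A minor 7th down from D is E, so the new chord is E major seventh.
Root: E
Major 3rd (3rd): G♯
Perfect 5th (5th): B
Major 7th (7th): D♯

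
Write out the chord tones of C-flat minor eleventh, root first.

Cb – Ebb – Gb – Bbb – Db – Fb

C-flat minor eleventh: minor eleventh on Cb.
root → Cb
3rd (minor 3rd) → Ebb
5th (perfect 5th) → Gb
7th (minor 7th) → Bbb
9th (major 9th) → Db
11th (perfect 11th) → Fb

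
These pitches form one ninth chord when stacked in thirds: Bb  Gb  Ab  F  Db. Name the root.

Gb

Stacking in thirds gives Gb – Bb – Db – F – Ab, so Gb is the root — Gb major ninth.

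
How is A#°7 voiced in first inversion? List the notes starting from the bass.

C# E G A#

A#°7 = A#–C#–E–G; first inversion → third (C#) lowest.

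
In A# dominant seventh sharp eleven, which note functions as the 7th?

Root of A# dominant seventh sharp eleven = A♯. The 7th is a minor 7th: A♯ up a minor 7th → G♯.

G♯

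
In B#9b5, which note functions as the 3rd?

D𝄪

B#9b5 is built on B♯; its 3rd is a major 3rd above the root.
A third above B uses the letter D, and the major 3rd above B♯ is D𝄪.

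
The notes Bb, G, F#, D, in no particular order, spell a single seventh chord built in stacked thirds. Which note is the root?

G

Stacking in thirds gives G – Bb – D – F#, so G is the root — G minor-major seventh.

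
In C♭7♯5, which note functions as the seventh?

Bbb

Root of C♭7♯5 = Cb. The 7th is a minor 7th: Cb up a minor 7th → Bbb.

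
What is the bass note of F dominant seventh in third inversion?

F dominant seventh = F–A–C–E-flat. Third inversion → seventh in the bass = E-flat.

E-flat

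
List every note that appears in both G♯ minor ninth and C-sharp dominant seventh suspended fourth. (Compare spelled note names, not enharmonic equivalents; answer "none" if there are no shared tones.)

G-sharp, B, F-sharp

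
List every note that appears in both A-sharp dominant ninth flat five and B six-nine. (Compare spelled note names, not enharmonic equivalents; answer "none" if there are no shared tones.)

G-sharp

A-sharp dominant ninth flat five = A-sharp, C-double-sharp, E, G-sharp, B-sharp.
B six-nine = B, D-sharp, F-sharp, G-sharp, C-sharp.
Shared: G-sharp.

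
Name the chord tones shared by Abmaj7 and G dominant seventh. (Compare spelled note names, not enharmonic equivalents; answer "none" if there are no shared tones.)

Abmaj7: Ab C Eb G
G dominant seventh: G B D F
Common to both → G.

G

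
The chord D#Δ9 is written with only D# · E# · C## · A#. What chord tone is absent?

F##

The full D#Δ9 chord is D#, F##, A#, C##, E#.
Comparing with the voicing, the major 3rd (3rd) — F## — is absent.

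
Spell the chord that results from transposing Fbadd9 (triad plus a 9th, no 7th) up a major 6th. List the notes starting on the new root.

D♭, F, A♭, E♭

Transposed root: F♭ → D♭ (major 6th up). So we spell D♭ added-ninth:
- root: D♭
- major 3rd: F
- perfect 5th: A♭
- major 9th: E♭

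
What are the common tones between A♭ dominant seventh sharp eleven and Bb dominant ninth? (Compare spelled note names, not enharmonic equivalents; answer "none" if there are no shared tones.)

A♭ dominant seventh sharp eleven: A-flat C E-flat G-flat D
Bb dominant ninth: B-flat D F A-flat C
Common to both → A-flat, C, D.

A-flat  C  D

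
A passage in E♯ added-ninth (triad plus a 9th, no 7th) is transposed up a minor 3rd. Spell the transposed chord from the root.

Transposed root: E-sharp → G-sharp (minor 3rd up). So we spell G-sharp added-ninth:
- root: G-sharp
- major 3rd: B-sharp
- perfect 5th: D-sharp
- major 9th: A-sharp

G-sharp, B-sharp, D-sharp, A-sharp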